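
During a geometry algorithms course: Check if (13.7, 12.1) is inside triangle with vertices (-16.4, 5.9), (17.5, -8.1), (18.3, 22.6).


Cross products: AB x AP = 631.58, BC x BP = 132.82, CA x CP = 287.53
All same sign? yes

Yes, inside


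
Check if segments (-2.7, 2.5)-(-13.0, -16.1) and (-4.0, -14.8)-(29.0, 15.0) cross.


Cross products: d1=532.16, d2=225.3, d3=154.01, d4=460.87
d1*d2 < 0 and d3*d4 < 0? no

No, they don't intersect


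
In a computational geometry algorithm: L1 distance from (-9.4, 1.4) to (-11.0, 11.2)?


|(-9.4)-(-11)| + |1.4-11.2| = 1.6 + 9.8 = 11.4

11.4


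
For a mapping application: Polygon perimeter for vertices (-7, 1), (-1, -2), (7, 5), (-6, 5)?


Sides: (-7, 1)->(-1, -2): sqrt(45) = 6.708204, (-1, -2)->(7, 5): sqrt(113) = 10.630146, (7, 5)->(-6, 5): sqrt(169) = 13, (-6, 5)->(-7, 1): sqrt(17) = 4.123106
Sum = 34.461456
Perimeter = 34.4615

34.4615


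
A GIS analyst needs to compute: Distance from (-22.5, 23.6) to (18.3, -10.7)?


dx=40.8, dy=-34.3
d^2 = 40.8^2 + (-34.3)^2 = 2841.13
d = sqrt(2841.13) = 53.3023

53.3023


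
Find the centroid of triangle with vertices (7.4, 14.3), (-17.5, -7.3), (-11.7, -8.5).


Centroid = ((x_A+x_B+x_C)/3, (y_A+y_B+y_C)/3)
= ((7.4+(-17.5)+(-11.7))/3, (14.3+(-7.3)+(-8.5))/3)
= (-7.2667, -0.5)

(-7.2667, -0.5)


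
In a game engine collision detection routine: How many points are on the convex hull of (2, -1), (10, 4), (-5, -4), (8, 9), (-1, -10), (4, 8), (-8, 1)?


Convex hull vertices (CCW): (-8, 1), (-5, -4), (-1, -10), (10, 4), (8, 9), (4, 8)
Count = 6

6


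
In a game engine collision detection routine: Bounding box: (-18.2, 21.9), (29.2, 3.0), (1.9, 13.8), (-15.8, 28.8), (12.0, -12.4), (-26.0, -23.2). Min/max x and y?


x range: [-26, 29.2]
y range: [-23.2, 28.8]
Bounding box: (-26,-23.2) to (29.2,28.8)

(-26,-23.2) to (29.2,28.8)


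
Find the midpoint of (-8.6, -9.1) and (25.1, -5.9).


M = (((-8.6)+25.1)/2, ((-9.1)+(-5.9))/2)
= (8.25, -7.5)

(8.25, -7.5)


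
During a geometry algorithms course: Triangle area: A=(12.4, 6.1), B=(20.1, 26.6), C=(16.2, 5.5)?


Area = |x_A(y_B-y_C) + x_B(y_C-y_A) + x_C(y_A-y_B)|/2
= |261.64 + (-12.06) + (-332.1)|/2
= 82.52/2 = 41.26

41.26


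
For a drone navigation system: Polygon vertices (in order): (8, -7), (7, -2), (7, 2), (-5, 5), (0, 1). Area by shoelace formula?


Shoelace sum: (8*(-2) - 7*(-7)) + (7*2 - 7*(-2)) + (7*5 - (-5)*2) + ((-5)*1 - 0*5) + (0*(-7) - 8*1)
= 93
Area = |93|/2 = 46.5

46.5


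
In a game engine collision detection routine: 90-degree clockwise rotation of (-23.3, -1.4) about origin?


90° CW: (x,y) -> (y, -x)
(-23.3,-1.4) -> (-1.4, 23.3)

(-1.4, 23.3)


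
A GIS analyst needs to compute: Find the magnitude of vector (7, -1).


|u| = sqrt(7^2 + (-1)^2) = sqrt(50) = 7.0711

7.0711


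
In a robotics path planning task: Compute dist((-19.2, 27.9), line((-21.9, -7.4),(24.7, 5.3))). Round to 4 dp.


|cross product| = 1610.69
|line direction| = sqrt(2332.85) = 48.2996
Distance = 1610.69/sqrt(2332.85) = 33.3479

33.3479


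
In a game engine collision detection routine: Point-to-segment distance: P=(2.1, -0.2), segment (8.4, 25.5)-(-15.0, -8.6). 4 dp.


Project P onto AB: t = 0.5986 (clamped to [0,1])
Closest point on segment: (-5.6067, 5.0885)
Distance: 9.3468

9.3468


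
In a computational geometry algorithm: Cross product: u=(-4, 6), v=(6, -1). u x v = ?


u x v = u_x*v_y - u_y*v_x = (-4)*(-1) - 6*6
= 4 - 36 = -32

-32


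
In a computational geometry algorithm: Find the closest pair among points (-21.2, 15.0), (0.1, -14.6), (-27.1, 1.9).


d(P0,P1) = 36.4671, d(P0,P2) = 14.3673, d(P1,P2) = 31.8134
Closest: P0 and P2

Closest pair: (-21.2, 15.0) and (-27.1, 1.9), distance = 14.3673


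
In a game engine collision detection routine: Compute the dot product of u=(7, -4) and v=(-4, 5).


u . v = u_x*v_x + u_y*v_y = 7*(-4) + (-4)*5
= (-28) + (-20) = -48

-48


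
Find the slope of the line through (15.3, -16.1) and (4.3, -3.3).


slope = (y2-y1)/(x2-x1) = ((-3.3)-(-16.1))/(4.3-15.3) = 12.8/(-11) = -1.1636

-1.1636


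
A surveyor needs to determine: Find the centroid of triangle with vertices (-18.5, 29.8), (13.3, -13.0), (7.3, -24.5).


Centroid = ((x_A+x_B+x_C)/3, (y_A+y_B+y_C)/3)
= (((-18.5)+13.3+7.3)/3, (29.8+(-13)+(-24.5))/3)
= (0.7, -2.5667)

(0.7, -2.5667)


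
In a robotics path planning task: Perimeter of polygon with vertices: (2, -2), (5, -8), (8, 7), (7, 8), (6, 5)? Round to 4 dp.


Sides: (2, -2)->(5, -8): sqrt(45) = 6.708204, (5, -8)->(8, 7): sqrt(234) = 15.297059, (8, 7)->(7, 8): sqrt(2) = 1.414214, (7, 8)->(6, 5): sqrt(10) = 3.162278, (6, 5)->(2, -2): sqrt(65) = 8.062258
Sum = 34.644013
Perimeter = 34.644

34.644


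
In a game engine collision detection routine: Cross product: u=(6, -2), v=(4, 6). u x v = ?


u x v = u_x*v_y - u_y*v_x = 6*6 - (-2)*4
= 36 - (-8) = 44

44


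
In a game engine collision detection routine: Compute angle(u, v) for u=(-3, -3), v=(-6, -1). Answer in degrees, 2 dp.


u.v = 21, |u| = sqrt(18) = 4.2426, |v| = sqrt(37) = 6.0828
cos(theta) = u.v/(|u||v|) = 21/sqrt(666) = 0.813733
theta = acos(0.813733) = 35.54 degrees

35.54 degrees


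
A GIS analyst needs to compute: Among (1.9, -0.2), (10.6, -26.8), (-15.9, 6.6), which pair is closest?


d(P0,P1) = 27.9866, d(P0,P2) = 19.0547, d(P1,P2) = 42.6358
Closest: P0 and P2

Closest pair: (1.9, -0.2) and (-15.9, 6.6), distance = 19.0547


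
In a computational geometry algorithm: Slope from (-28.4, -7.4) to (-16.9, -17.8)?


slope = (y2-y1)/(x2-x1) = ((-17.8)-(-7.4))/((-16.9)-(-28.4)) = (-10.4)/11.5 = -0.9043

-0.9043


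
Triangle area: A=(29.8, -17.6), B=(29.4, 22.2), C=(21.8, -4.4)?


Area = |x_A(y_B-y_C) + x_B(y_C-y_A) + x_C(y_A-y_B)|/2
= |792.68 + 388.08 + (-867.64)|/2
= 313.12/2 = 156.56

156.56


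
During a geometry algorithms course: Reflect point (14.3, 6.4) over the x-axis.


Reflection over x-axis: (x,y) -> (x,-y)
(14.3, 6.4) -> (14.3, -6.4)

(14.3, -6.4)


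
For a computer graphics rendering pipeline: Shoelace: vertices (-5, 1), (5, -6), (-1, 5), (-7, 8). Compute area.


Shoelace sum: ((-5)*(-6) - 5*1) + (5*5 - (-1)*(-6)) + ((-1)*8 - (-7)*5) + ((-7)*1 - (-5)*8)
= 104
Area = |104|/2 = 52

52


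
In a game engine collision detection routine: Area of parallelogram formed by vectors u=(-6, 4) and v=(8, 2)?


|u x v| = |(-6)*2 - 4*8|
= |(-12) - 32| = 44

44


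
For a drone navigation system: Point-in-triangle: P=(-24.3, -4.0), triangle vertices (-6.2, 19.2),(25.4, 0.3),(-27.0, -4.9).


Cross products: AB x AP = -1075.21, BC x BP = -33.12, CA x CP = -46.35
All same sign? yes

Yes, inside


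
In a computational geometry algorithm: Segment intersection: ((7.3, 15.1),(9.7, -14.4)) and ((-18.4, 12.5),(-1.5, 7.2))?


Cross products: d1=180.15, d2=-305.68, d3=-764.39, d4=-278.56
d1*d2 < 0 and d3*d4 < 0? no

No, they don't intersect


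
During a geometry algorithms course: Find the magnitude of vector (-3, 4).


|u| = sqrt((-3)^2 + 4^2) = sqrt(25) = 5

5


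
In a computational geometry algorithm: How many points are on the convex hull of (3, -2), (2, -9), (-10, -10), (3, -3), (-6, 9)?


Convex hull vertices (CCW): (-10, -10), (2, -9), (3, -3), (3, -2), (-6, 9)
Count = 5

5


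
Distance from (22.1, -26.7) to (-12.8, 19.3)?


dx=-34.9, dy=46
d^2 = (-34.9)^2 + 46^2 = 3334.01
d = sqrt(3334.01) = 57.7409

57.7409


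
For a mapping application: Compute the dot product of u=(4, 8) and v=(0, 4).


u . v = u_x*v_x + u_y*v_y = 4*0 + 8*4
= 0 + 32 = 32

32


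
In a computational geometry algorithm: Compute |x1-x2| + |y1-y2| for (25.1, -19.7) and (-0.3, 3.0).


|25.1-(-0.3)| + |(-19.7)-3| = 25.4 + 22.7 = 48.1

48.1


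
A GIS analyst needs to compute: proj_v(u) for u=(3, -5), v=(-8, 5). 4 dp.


u.v = -49, |v| = sqrt(89) = 9.434
Scalar projection = u.v / |v| = -49 / sqrt(89) = -5.194

-5.194


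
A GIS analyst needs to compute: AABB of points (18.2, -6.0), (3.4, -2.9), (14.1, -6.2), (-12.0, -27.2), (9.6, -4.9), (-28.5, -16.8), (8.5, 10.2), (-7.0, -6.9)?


x range: [-28.5, 18.2]
y range: [-27.2, 10.2]
Bounding box: (-28.5,-27.2) to (18.2,10.2)

(-28.5,-27.2) to (18.2,10.2)


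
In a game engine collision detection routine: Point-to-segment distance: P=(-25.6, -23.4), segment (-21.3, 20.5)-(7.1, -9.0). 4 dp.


Project P onto AB: t = 0.6995 (clamped to [0,1])
Closest point on segment: (-1.4342, -0.1353)
Distance: 33.5445

33.5445


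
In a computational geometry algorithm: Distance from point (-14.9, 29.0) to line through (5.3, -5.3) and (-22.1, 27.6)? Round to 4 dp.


|cross product| = 275.24
|line direction| = sqrt(1833.17) = 42.8155
Distance = 275.24/sqrt(1833.17) = 6.4285

6.4285


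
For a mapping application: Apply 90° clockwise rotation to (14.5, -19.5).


90° CW: (x,y) -> (y, -x)
(14.5,-19.5) -> (-19.5, -14.5)

(-19.5, -14.5)


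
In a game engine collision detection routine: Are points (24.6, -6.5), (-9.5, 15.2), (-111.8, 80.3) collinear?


Cross product: ((-9.5)-24.6)*(80.3-(-6.5)) - (15.2-(-6.5))*((-111.8)-24.6)
= 0

Yes, collinear


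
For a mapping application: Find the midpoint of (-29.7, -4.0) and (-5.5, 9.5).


M = (((-29.7)+(-5.5))/2, ((-4)+9.5)/2)
= (-17.6, 2.75)

(-17.6, 2.75)


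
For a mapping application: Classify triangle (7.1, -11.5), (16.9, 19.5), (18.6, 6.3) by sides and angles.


Side lengths squared: AB^2=1057.04, BC^2=177.13, CA^2=449.09
Sorted: [177.13, 449.09, 1057.04]
By sides: Scalene, By angles: Obtuse

Scalene, Obtuse


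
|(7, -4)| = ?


|u| = sqrt(7^2 + (-4)^2) = sqrt(65) = 8.0623

8.0623


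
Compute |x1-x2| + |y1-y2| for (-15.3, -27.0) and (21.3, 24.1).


|(-15.3)-21.3| + |(-27)-24.1| = 36.6 + 51.1 = 87.7

87.7


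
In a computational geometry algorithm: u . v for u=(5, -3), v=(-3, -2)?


u . v = u_x*v_x + u_y*v_y = 5*(-3) + (-3)*(-2)
= (-15) + 6 = -9

-9


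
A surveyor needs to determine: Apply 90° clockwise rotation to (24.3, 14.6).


90° CW: (x,y) -> (y, -x)
(24.3,14.6) -> (14.6, -24.3)

(14.6, -24.3)


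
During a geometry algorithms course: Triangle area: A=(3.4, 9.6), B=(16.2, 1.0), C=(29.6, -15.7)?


Area = |x_A(y_B-y_C) + x_B(y_C-y_A) + x_C(y_A-y_B)|/2
= |56.78 + (-409.86) + 254.56|/2
= 98.52/2 = 49.26

49.26


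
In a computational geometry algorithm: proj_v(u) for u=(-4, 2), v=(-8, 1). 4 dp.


u.v = 34, |v| = sqrt(65) = 8.0623
Scalar projection = u.v / |v| = 34 / sqrt(65) = 4.2172

4.2172


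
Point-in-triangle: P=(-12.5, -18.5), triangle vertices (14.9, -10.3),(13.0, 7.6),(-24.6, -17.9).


Cross products: AB x AP = 506.04, BC x BP = 331.11, CA x CP = -115.66
All same sign? no

No, outside


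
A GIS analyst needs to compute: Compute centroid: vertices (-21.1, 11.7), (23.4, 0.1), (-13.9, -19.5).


Centroid = ((x_A+x_B+x_C)/3, (y_A+y_B+y_C)/3)
= (((-21.1)+23.4+(-13.9))/3, (11.7+0.1+(-19.5))/3)
= (-3.8667, -2.5667)

(-3.8667, -2.5667)


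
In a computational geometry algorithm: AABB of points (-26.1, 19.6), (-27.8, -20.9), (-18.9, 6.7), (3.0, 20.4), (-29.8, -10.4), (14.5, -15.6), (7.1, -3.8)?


x range: [-29.8, 14.5]
y range: [-20.9, 20.4]
Bounding box: (-29.8,-20.9) to (14.5,20.4)

(-29.8,-20.9) to (14.5,20.4)


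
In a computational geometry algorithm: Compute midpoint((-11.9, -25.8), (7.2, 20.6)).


M = (((-11.9)+7.2)/2, ((-25.8)+20.6)/2)
= (-2.35, -2.6)

(-2.35, -2.6)


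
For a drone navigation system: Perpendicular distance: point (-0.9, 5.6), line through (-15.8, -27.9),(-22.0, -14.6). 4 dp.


|cross product| = 405.87
|line direction| = sqrt(215.33) = 14.6741
Distance = 405.87/sqrt(215.33) = 27.6589

27.6589


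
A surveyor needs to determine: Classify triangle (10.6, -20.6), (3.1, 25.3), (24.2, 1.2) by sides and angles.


Side lengths squared: AB^2=2163.06, BC^2=1026.02, CA^2=660.2
Sorted: [660.2, 1026.02, 2163.06]
By sides: Scalene, By angles: Obtuse

Scalene, Obtuse


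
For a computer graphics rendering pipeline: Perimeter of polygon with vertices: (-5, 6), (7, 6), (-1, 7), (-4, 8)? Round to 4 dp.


Sides: (-5, 6)->(7, 6): sqrt(144) = 12, (7, 6)->(-1, 7): sqrt(65) = 8.062258, (-1, 7)->(-4, 8): sqrt(10) = 3.162278, (-4, 8)->(-5, 6): sqrt(5) = 2.236068
Sum = 25.460604
Perimeter = 25.4606

25.4606


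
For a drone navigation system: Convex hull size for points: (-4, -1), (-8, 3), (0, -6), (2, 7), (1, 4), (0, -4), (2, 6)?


Convex hull vertices (CCW): (-8, 3), (0, -6), (2, 6), (2, 7)
Count = 4

4


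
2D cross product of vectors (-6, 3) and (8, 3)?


u x v = u_x*v_y - u_y*v_x = (-6)*3 - 3*8
= (-18) - 24 = -42

-42


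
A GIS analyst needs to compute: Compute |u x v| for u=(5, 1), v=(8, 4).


|u x v| = |5*4 - 1*8|
= |20 - 8| = 12

12


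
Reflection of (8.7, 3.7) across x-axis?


Reflection over x-axis: (x,y) -> (x,-y)
(8.7, 3.7) -> (8.7, -3.7)

(8.7, -3.7)


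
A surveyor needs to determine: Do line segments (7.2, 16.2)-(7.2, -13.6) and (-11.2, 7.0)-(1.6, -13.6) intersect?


Cross products: d1=496.8, d2=115.36, d3=-548.32, d4=-166.88
d1*d2 < 0 and d3*d4 < 0? no

No, they don't intersect


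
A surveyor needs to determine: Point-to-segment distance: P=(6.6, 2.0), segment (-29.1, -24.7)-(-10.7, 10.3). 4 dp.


Project P onto AB: t = 1 (clamped to [0,1])
Closest point on segment: (-10.7, 10.3)
Distance: 19.188

19.188


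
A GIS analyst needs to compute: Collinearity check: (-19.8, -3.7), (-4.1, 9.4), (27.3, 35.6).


Cross product: ((-4.1)-(-19.8))*(35.6-(-3.7)) - (9.4-(-3.7))*(27.3-(-19.8))
= 0

Yes, collinear


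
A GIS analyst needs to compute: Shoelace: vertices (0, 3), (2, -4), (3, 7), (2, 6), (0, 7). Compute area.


Shoelace sum: (0*(-4) - 2*3) + (2*7 - 3*(-4)) + (3*6 - 2*7) + (2*7 - 0*6) + (0*3 - 0*7)
= 38
Area = |38|/2 = 19

19


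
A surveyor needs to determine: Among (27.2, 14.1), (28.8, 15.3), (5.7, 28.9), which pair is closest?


d(P0,P1) = 2, d(P0,P2) = 26.1015, d(P1,P2) = 26.8062
Closest: P0 and P1

Closest pair: (27.2, 14.1) and (28.8, 15.3), distance = 2


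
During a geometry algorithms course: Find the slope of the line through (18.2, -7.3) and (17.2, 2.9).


slope = (y2-y1)/(x2-x1) = (2.9-(-7.3))/(17.2-18.2) = 10.2/(-1) = -10.2

-10.2


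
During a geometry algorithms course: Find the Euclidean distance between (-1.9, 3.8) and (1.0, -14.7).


dx=2.9, dy=-18.5
d^2 = 2.9^2 + (-18.5)^2 = 350.66
d = sqrt(350.66) = 18.7259

18.7259


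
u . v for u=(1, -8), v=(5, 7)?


u . v = u_x*v_x + u_y*v_y = 1*5 + (-8)*7
= 5 + (-56) = -51

-51


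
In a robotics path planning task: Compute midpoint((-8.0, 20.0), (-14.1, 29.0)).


M = (((-8)+(-14.1))/2, (20+29)/2)
= (-11.05, 24.5)

(-11.05, 24.5)


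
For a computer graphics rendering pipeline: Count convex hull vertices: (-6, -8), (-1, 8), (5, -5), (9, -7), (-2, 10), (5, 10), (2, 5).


Convex hull vertices (CCW): (-6, -8), (9, -7), (5, 10), (-2, 10)
Count = 4

4


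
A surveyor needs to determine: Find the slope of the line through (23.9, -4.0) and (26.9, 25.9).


slope = (y2-y1)/(x2-x1) = (25.9-(-4))/(26.9-23.9) = 29.9/3 = 9.9667

9.9667


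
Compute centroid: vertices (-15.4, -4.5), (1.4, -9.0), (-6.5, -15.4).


Centroid = ((x_A+x_B+x_C)/3, (y_A+y_B+y_C)/3)
= (((-15.4)+1.4+(-6.5))/3, ((-4.5)+(-9)+(-15.4))/3)
= (-6.8333, -9.6333)

(-6.8333, -9.6333)


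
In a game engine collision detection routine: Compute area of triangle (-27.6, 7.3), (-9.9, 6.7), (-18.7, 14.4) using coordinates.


Area = |x_A(y_B-y_C) + x_B(y_C-y_A) + x_C(y_A-y_B)|/2
= |212.52 + (-70.29) + (-11.22)|/2
= 131.01/2 = 65.505

65.505


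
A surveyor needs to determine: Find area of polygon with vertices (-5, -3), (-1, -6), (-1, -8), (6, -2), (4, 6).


Shoelace sum: ((-5)*(-6) - (-1)*(-3)) + ((-1)*(-8) - (-1)*(-6)) + ((-1)*(-2) - 6*(-8)) + (6*6 - 4*(-2)) + (4*(-3) - (-5)*6)
= 141
Area = |141|/2 = 70.5

70.5


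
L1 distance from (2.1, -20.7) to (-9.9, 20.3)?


|2.1-(-9.9)| + |(-20.7)-20.3| = 12 + 41 = 53

53


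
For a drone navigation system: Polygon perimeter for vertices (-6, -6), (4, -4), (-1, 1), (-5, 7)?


Sides: (-6, -6)->(4, -4): sqrt(104) = 10.198039, (4, -4)->(-1, 1): sqrt(50) = 7.071068, (-1, 1)->(-5, 7): sqrt(52) = 7.211103, (-5, 7)->(-6, -6): sqrt(170) = 13.038405
Sum = 37.518615
Perimeter = 37.5186

37.5186


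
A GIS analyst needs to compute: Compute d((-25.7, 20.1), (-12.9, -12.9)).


dx=12.8, dy=-33
d^2 = 12.8^2 + (-33)^2 = 1252.84
d = sqrt(1252.84) = 35.3955

35.3955


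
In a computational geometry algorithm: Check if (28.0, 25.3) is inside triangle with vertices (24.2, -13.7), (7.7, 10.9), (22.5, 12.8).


Cross products: AB x AP = -736.98, BC x BP = 174.55, CA x CP = 167
All same sign? no

No, outside


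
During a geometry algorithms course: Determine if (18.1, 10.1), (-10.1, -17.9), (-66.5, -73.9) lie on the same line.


Cross product: ((-10.1)-18.1)*((-73.9)-10.1) - ((-17.9)-10.1)*((-66.5)-18.1)
= 0

Yes, collinear


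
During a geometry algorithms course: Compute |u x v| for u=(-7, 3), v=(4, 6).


|u x v| = |(-7)*6 - 3*4|
= |(-42) - 12| = 54

54


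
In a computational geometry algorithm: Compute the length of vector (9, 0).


|u| = sqrt(9^2 + 0^2) = sqrt(81) = 9

9


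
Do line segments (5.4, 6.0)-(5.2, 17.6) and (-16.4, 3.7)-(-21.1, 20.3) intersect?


Cross products: d1=-372.69, d2=-423.89, d3=253.34, d4=304.54
d1*d2 < 0 and d3*d4 < 0? no

No, they don't intersect


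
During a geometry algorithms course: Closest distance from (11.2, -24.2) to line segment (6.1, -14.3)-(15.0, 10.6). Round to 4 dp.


Project P onto AB: t = 0 (clamped to [0,1])
Closest point on segment: (6.1, -14.3)
Distance: 11.1364

11.1364


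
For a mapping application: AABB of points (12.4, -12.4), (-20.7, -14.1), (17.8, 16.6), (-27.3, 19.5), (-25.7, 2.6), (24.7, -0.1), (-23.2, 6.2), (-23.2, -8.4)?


x range: [-27.3, 24.7]
y range: [-14.1, 19.5]
Bounding box: (-27.3,-14.1) to (24.7,19.5)

(-27.3,-14.1) to (24.7,19.5)


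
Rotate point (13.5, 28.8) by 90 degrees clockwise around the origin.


90° CW: (x,y) -> (y, -x)
(13.5,28.8) -> (28.8, -13.5)

(28.8, -13.5)


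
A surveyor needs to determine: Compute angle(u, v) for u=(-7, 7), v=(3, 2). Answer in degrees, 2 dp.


u.v = -7, |u| = sqrt(98) = 9.8995, |v| = sqrt(13) = 3.6056
cos(theta) = u.v/(|u||v|) = -7/sqrt(1274) = -0.196116
theta = acos(-0.196116) = 101.31 degrees

101.31 degrees


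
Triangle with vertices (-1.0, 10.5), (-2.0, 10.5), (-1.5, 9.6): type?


Side lengths squared: AB^2=1, BC^2=1.06, CA^2=1.06
Sorted: [1, 1.06, 1.06]
By sides: Isosceles, By angles: Acute

Isosceles, Acute


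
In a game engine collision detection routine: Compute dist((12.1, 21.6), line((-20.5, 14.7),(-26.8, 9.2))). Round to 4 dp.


|cross product| = 135.83
|line direction| = sqrt(69.94) = 8.363
Distance = 135.83/sqrt(69.94) = 16.2418

16.2418


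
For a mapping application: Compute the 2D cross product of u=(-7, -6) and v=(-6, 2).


u x v = u_x*v_y - u_y*v_x = (-7)*2 - (-6)*(-6)
= (-14) - 36 = -50

-50


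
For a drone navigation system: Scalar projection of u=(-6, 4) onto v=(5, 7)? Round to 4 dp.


u.v = -2, |v| = sqrt(74) = 8.6023
Scalar projection = u.v / |v| = -2 / sqrt(74) = -0.2325

-0.2325


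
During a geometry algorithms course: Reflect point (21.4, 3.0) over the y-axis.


Reflection over y-axis: (x,y) -> (-x,y)
(21.4, 3) -> (-21.4, 3)

(-21.4, 3)


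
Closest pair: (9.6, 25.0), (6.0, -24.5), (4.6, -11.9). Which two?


d(P0,P1) = 49.6307, d(P0,P2) = 37.2372, d(P1,P2) = 12.6775
Closest: P1 and P2

Closest pair: (6.0, -24.5) and (4.6, -11.9), distance = 12.6775


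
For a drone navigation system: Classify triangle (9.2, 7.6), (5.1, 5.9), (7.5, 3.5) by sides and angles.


Side lengths squared: AB^2=19.7, BC^2=11.52, CA^2=19.7
Sorted: [11.52, 19.7, 19.7]
By sides: Isosceles, By angles: Acute

Isosceles, Acute


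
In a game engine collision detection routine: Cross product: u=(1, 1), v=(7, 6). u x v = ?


u x v = u_x*v_y - u_y*v_x = 1*6 - 1*7
= 6 - 7 = -1

-1


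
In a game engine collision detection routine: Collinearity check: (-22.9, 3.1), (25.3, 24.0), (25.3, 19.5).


Cross product: (25.3-(-22.9))*(19.5-3.1) - (24-3.1)*(25.3-(-22.9))
= -216.9

No, not collinear


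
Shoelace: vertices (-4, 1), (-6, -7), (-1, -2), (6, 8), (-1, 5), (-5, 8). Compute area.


Shoelace sum: ((-4)*(-7) - (-6)*1) + ((-6)*(-2) - (-1)*(-7)) + ((-1)*8 - 6*(-2)) + (6*5 - (-1)*8) + ((-1)*8 - (-5)*5) + ((-5)*1 - (-4)*8)
= 125
Area = |125|/2 = 62.5

62.5


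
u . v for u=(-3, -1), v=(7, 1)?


u . v = u_x*v_x + u_y*v_y = (-3)*7 + (-1)*1
= (-21) + (-1) = -22

-22


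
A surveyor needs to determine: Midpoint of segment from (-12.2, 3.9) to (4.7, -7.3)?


M = (((-12.2)+4.7)/2, (3.9+(-7.3))/2)
= (-3.75, -1.7)

(-3.75, -1.7)


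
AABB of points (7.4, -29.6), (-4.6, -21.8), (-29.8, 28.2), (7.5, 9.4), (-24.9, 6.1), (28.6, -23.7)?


x range: [-29.8, 28.6]
y range: [-29.6, 28.2]
Bounding box: (-29.8,-29.6) to (28.6,28.2)

(-29.8,-29.6) to (28.6,28.2)


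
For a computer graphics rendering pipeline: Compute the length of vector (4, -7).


|u| = sqrt(4^2 + (-7)^2) = sqrt(65) = 8.0623

8.0623


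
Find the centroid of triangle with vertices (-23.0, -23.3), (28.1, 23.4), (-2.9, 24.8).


Centroid = ((x_A+x_B+x_C)/3, (y_A+y_B+y_C)/3)
= (((-23)+28.1+(-2.9))/3, ((-23.3)+23.4+24.8)/3)
= (0.7333, 8.3)

(0.7333, 8.3)


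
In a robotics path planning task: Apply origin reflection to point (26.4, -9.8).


Reflection over origin: (x,y) -> (-x,-y)
(26.4, -9.8) -> (-26.4, 9.8)

(-26.4, 9.8)


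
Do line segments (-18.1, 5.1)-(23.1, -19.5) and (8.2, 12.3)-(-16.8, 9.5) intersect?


Cross products: d1=106.36, d2=836.72, d3=943.62, d4=213.26
d1*d2 < 0 and d3*d4 < 0? no

No, they don't intersect


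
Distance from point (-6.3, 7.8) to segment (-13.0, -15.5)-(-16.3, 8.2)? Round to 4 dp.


Project P onto AB: t = 0.9258 (clamped to [0,1])
Closest point on segment: (-16.0552, 6.4417)
Distance: 9.8493

9.8493


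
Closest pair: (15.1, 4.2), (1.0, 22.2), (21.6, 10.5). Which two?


d(P0,P1) = 22.865, d(P0,P2) = 9.0521, d(P1,P2) = 23.6907
Closest: P0 and P2

Closest pair: (15.1, 4.2) and (21.6, 10.5), distance = 9.0521


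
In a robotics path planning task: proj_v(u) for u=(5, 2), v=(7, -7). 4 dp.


u.v = 21, |v| = sqrt(98) = 9.8995
Scalar projection = u.v / |v| = 21 / sqrt(98) = 2.1213

2.1213


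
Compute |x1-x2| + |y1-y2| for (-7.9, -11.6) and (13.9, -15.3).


|(-7.9)-13.9| + |(-11.6)-(-15.3)| = 21.8 + 3.7 = 25.5

25.5


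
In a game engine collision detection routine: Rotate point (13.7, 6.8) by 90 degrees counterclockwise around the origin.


90° CCW: (x,y) -> (-y, x)
(13.7,6.8) -> (-6.8, 13.7)

(-6.8, 13.7)


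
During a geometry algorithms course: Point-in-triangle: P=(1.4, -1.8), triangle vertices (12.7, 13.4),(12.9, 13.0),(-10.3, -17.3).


Cross products: AB x AP = -7.56, BC x BP = -5.09, CA x CP = -2.69
All same sign? yes

Yes, inside


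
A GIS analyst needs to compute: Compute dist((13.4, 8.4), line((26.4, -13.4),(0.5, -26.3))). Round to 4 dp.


|cross product| = 732.32
|line direction| = sqrt(837.22) = 28.9348
Distance = 732.32/sqrt(837.22) = 25.3094

25.3094


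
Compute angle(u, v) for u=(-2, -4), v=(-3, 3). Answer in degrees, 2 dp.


u.v = -6, |u| = sqrt(20) = 4.4721, |v| = sqrt(18) = 4.2426
cos(theta) = u.v/(|u||v|) = -6/sqrt(360) = -0.316228
theta = acos(-0.316228) = 108.43 degrees

108.43 degrees


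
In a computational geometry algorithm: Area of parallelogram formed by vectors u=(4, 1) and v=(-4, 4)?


|u x v| = |4*4 - 1*(-4)|
= |16 - (-4)| = 20

20


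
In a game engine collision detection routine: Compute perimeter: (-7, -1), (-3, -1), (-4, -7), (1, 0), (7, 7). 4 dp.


Sides: (-7, -1)->(-3, -1): sqrt(16) = 4, (-3, -1)->(-4, -7): sqrt(37) = 6.082763, (-4, -7)->(1, 0): sqrt(74) = 8.602325, (1, 0)->(7, 7): sqrt(85) = 9.219544, (7, 7)->(-7, -1): sqrt(260) = 16.124515
Sum = 44.029147
Perimeter = 44.0291

44.0291


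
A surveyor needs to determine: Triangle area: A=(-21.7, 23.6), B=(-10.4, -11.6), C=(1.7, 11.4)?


Area = |x_A(y_B-y_C) + x_B(y_C-y_A) + x_C(y_A-y_B)|/2
= |499.1 + 126.88 + 59.84|/2
= 685.82/2 = 342.91

342.91


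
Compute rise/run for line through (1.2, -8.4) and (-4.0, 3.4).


slope = (y2-y1)/(x2-x1) = (3.4-(-8.4))/((-4)-1.2) = 11.8/(-5.2) = -2.2692

-2.2692


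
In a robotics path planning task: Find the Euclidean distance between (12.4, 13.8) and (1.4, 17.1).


dx=-11, dy=3.3
d^2 = (-11)^2 + 3.3^2 = 131.89
d = sqrt(131.89) = 11.4843

11.4843


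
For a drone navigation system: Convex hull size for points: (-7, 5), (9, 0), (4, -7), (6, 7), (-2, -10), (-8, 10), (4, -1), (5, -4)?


Convex hull vertices (CCW): (-8, 10), (-7, 5), (-2, -10), (4, -7), (9, 0), (6, 7)
Count = 6

6


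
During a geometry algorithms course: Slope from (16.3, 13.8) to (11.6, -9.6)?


slope = (y2-y1)/(x2-x1) = ((-9.6)-13.8)/(11.6-16.3) = (-23.4)/(-4.7) = 4.9787

4.9787


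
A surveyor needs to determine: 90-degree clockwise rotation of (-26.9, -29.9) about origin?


90° CW: (x,y) -> (y, -x)
(-26.9,-29.9) -> (-29.9, 26.9)

(-29.9, 26.9)


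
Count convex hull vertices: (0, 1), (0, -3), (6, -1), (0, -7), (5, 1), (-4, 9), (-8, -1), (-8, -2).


Convex hull vertices (CCW): (-8, -2), (0, -7), (6, -1), (5, 1), (-4, 9), (-8, -1)
Count = 6

6


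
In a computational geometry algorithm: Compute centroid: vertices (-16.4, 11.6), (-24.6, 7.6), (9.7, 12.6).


Centroid = ((x_A+x_B+x_C)/3, (y_A+y_B+y_C)/3)
= (((-16.4)+(-24.6)+9.7)/3, (11.6+7.6+12.6)/3)
= (-10.4333, 10.6)

(-10.4333, 10.6)


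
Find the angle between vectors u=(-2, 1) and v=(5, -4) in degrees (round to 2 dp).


u.v = -14, |u| = sqrt(5) = 2.2361, |v| = sqrt(41) = 6.4031
cos(theta) = u.v/(|u||v|) = -14/sqrt(205) = -0.977802
theta = acos(-0.977802) = 167.91 degrees

167.91 degrees


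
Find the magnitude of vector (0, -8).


|u| = sqrt(0^2 + (-8)^2) = sqrt(64) = 8

8


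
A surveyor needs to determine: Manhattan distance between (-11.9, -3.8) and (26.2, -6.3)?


|(-11.9)-26.2| + |(-3.8)-(-6.3)| = 38.1 + 2.5 = 40.6

40.6


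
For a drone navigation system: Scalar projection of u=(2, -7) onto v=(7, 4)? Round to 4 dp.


u.v = -14, |v| = sqrt(65) = 8.0623
Scalar projection = u.v / |v| = -14 / sqrt(65) = -1.7365

-1.7365


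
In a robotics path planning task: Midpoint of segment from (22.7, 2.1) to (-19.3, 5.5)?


M = ((22.7+(-19.3))/2, (2.1+5.5)/2)
= (1.7, 3.8)

(1.7, 3.8)


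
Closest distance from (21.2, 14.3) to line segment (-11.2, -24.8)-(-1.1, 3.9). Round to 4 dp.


Project P onto AB: t = 1 (clamped to [0,1])
Closest point on segment: (-1.1, 3.9)
Distance: 24.6059

24.6059


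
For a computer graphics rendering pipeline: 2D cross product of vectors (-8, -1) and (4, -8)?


u x v = u_x*v_y - u_y*v_x = (-8)*(-8) - (-1)*4
= 64 - (-4) = 68

68


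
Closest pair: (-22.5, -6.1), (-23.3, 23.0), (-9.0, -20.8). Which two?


d(P0,P1) = 29.111, d(P0,P2) = 19.9585, d(P1,P2) = 46.0753
Closest: P0 and P2

Closest pair: (-22.5, -6.1) and (-9.0, -20.8), distance = 19.9585


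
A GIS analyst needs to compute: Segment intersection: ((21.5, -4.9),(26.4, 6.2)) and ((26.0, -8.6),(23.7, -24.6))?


Cross products: d1=-80.51, d2=-27.64, d3=-68.08, d4=-120.95
d1*d2 < 0 and d3*d4 < 0? no

No, they don't intersect


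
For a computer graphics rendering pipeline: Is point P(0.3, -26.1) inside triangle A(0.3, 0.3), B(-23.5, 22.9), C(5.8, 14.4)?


Cross products: AB x AP = 628.32, BC x BP = -1233.4, CA x CP = 145.2
All same sign? no

No, outside


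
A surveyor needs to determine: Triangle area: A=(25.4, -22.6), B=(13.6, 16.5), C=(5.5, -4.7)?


Area = |x_A(y_B-y_C) + x_B(y_C-y_A) + x_C(y_A-y_B)|/2
= |538.48 + 243.44 + (-215.05)|/2
= 566.87/2 = 283.435

283.435


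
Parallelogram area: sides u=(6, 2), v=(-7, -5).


|u x v| = |6*(-5) - 2*(-7)|
= |(-30) - (-14)| = 16

16


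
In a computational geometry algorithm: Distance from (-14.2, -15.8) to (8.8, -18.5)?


dx=23, dy=-2.7
d^2 = 23^2 + (-2.7)^2 = 536.29
d = sqrt(536.29) = 23.1579

23.1579


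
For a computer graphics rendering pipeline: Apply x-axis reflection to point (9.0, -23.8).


Reflection over x-axis: (x,y) -> (x,-y)
(9, -23.8) -> (9, 23.8)

(9, 23.8)


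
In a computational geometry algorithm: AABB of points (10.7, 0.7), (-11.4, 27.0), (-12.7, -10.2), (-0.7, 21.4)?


x range: [-12.7, 10.7]
y range: [-10.2, 27]
Bounding box: (-12.7,-10.2) to (10.7,27)

(-12.7,-10.2) to (10.7,27)


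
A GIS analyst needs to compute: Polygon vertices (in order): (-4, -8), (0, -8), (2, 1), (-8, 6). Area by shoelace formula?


Shoelace sum: ((-4)*(-8) - 0*(-8)) + (0*1 - 2*(-8)) + (2*6 - (-8)*1) + ((-8)*(-8) - (-4)*6)
= 156
Area = |156|/2 = 78

78


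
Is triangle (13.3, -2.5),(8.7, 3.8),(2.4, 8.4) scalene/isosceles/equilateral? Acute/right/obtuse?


Side lengths squared: AB^2=60.85, BC^2=60.85, CA^2=237.62
Sorted: [60.85, 60.85, 237.62]
By sides: Isosceles, By angles: Obtuse

Isosceles, Obtuse


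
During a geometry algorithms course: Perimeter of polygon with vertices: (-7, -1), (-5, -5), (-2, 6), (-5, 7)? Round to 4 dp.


Sides: (-7, -1)->(-5, -5): sqrt(20) = 4.472136, (-5, -5)->(-2, 6): sqrt(130) = 11.401754, (-2, 6)->(-5, 7): sqrt(10) = 3.162278, (-5, 7)->(-7, -1): sqrt(68) = 8.246211
Sum = 27.282379
Perimeter = 27.2824

27.2824


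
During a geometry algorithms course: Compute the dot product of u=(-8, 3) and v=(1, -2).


u . v = u_x*v_x + u_y*v_y = (-8)*1 + 3*(-2)
= (-8) + (-6) = -14

-14


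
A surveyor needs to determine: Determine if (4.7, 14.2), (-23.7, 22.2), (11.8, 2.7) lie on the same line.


Cross product: ((-23.7)-4.7)*(2.7-14.2) - (22.2-14.2)*(11.8-4.7)
= 269.8

No, not collinear


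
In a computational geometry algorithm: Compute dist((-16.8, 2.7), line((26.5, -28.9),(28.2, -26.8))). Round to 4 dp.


|cross product| = 144.65
|line direction| = sqrt(7.3) = 2.7019
Distance = 144.65/sqrt(7.3) = 53.5374

53.5374


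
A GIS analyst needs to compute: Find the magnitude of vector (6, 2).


|u| = sqrt(6^2 + 2^2) = sqrt(40) = 6.3246

6.3246


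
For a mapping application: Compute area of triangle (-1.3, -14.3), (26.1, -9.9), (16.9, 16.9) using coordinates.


Area = |x_A(y_B-y_C) + x_B(y_C-y_A) + x_C(y_A-y_B)|/2
= |34.84 + 814.32 + (-74.36)|/2
= 774.8/2 = 387.4

387.4


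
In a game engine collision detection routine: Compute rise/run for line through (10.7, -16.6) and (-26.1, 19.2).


slope = (y2-y1)/(x2-x1) = (19.2-(-16.6))/((-26.1)-10.7) = 35.8/(-36.8) = -0.9728

-0.9728


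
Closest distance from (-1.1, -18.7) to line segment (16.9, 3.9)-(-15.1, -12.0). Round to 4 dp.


Project P onto AB: t = 0.7326 (clamped to [0,1])
Closest point on segment: (-6.5419, -7.7477)
Distance: 12.2298

12.2298


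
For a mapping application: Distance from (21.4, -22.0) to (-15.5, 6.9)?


dx=-36.9, dy=28.9
d^2 = (-36.9)^2 + 28.9^2 = 2196.82
d = sqrt(2196.82) = 46.8702

46.8702


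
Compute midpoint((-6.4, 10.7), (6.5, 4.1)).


M = (((-6.4)+6.5)/2, (10.7+4.1)/2)
= (0.05, 7.4)

(0.05, 7.4)


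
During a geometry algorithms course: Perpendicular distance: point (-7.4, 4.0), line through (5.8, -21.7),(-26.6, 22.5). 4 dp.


|cross product| = 249.24
|line direction| = sqrt(3003.4) = 54.8033
Distance = 249.24/sqrt(3003.4) = 4.5479

4.5479


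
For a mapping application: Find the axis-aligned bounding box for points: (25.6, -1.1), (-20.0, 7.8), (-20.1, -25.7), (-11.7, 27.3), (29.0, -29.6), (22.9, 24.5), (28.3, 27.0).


x range: [-20.1, 29]
y range: [-29.6, 27.3]
Bounding box: (-20.1,-29.6) to (29,27.3)

(-20.1,-29.6) to (29,27.3)


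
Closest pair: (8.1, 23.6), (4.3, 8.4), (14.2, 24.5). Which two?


d(P0,P1) = 15.6678, d(P0,P2) = 6.166, d(P1,P2) = 18.9003
Closest: P0 and P2

Closest pair: (8.1, 23.6) and (14.2, 24.5), distance = 6.166


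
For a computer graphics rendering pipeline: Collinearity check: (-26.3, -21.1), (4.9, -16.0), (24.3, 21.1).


Cross product: (4.9-(-26.3))*(21.1-(-21.1)) - ((-16)-(-21.1))*(24.3-(-26.3))
= 1058.58

No, not collinear


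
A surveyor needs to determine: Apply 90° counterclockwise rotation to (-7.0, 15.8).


90° CCW: (x,y) -> (-y, x)
(-7,15.8) -> (-15.8, -7)

(-15.8, -7)


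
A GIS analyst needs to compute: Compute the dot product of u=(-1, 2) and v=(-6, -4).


u . v = u_x*v_x + u_y*v_y = (-1)*(-6) + 2*(-4)
= 6 + (-8) = -2

-2


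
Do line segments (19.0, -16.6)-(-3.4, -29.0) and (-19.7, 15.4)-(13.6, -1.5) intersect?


Cross products: d1=-411.57, d2=-1203.05, d3=-1196.68, d4=-405.2
d1*d2 < 0 and d3*d4 < 0? no

No, they don't intersect


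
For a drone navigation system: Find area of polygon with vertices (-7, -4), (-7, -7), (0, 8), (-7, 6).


Shoelace sum: ((-7)*(-7) - (-7)*(-4)) + ((-7)*8 - 0*(-7)) + (0*6 - (-7)*8) + ((-7)*(-4) - (-7)*6)
= 91
Area = |91|/2 = 45.5

45.5


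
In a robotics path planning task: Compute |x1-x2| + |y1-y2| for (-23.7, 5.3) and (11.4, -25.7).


|(-23.7)-11.4| + |5.3-(-25.7)| = 35.1 + 31 = 66.1

66.1


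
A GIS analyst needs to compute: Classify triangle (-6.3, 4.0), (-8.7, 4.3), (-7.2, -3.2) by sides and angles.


Side lengths squared: AB^2=5.85, BC^2=58.5, CA^2=52.65
Sorted: [5.85, 52.65, 58.5]
By sides: Scalene, By angles: Right

Scalene, Right


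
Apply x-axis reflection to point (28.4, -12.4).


Reflection over x-axis: (x,y) -> (x,-y)
(28.4, -12.4) -> (28.4, 12.4)

(28.4, 12.4)


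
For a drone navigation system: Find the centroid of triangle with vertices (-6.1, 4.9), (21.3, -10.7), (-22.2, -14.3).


Centroid = ((x_A+x_B+x_C)/3, (y_A+y_B+y_C)/3)
= (((-6.1)+21.3+(-22.2))/3, (4.9+(-10.7)+(-14.3))/3)
= (-2.3333, -6.7)

(-2.3333, -6.7)


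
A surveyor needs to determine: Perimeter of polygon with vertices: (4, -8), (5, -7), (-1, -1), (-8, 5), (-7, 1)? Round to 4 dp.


Sides: (4, -8)->(5, -7): sqrt(2) = 1.414214, (5, -7)->(-1, -1): sqrt(72) = 8.485281, (-1, -1)->(-8, 5): sqrt(85) = 9.219544, (-8, 5)->(-7, 1): sqrt(17) = 4.123106, (-7, 1)->(4, -8): sqrt(202) = 14.21267
Sum = 37.454815
Perimeter = 37.4548

37.4548


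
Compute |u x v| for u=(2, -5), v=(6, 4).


|u x v| = |2*4 - (-5)*6|
= |8 - (-30)| = 38

38


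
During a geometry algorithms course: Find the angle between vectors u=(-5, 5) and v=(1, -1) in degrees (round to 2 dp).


u.v = -10, |u| = sqrt(50) = 7.0711, |v| = sqrt(2) = 1.4142
cos(theta) = u.v/(|u||v|) = -10/sqrt(100) = -1
theta = acos(-1) = 180 degrees

180 degrees


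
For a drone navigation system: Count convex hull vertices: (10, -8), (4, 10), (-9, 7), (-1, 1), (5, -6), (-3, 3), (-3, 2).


Convex hull vertices (CCW): (-9, 7), (5, -6), (10, -8), (4, 10)
Count = 4

4


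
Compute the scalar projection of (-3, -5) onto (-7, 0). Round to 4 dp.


u.v = 21, |v| = sqrt(49) = 7
Scalar projection = u.v / |v| = 21 / sqrt(49) = 3

3


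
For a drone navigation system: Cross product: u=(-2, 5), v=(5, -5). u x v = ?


u x v = u_x*v_y - u_y*v_x = (-2)*(-5) - 5*5
= 10 - 25 = -15

-15


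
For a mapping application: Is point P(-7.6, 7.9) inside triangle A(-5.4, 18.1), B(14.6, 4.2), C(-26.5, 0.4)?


Cross products: AB x AP = -234.58, BC x BP = -236.43, CA x CP = -176.28
All same sign? yes

Yes, inside


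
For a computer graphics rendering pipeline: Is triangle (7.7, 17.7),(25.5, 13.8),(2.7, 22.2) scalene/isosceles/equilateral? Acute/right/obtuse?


Side lengths squared: AB^2=332.05, BC^2=590.4, CA^2=45.25
Sorted: [45.25, 332.05, 590.4]
By sides: Scalene, By angles: Obtuse

Scalene, Obtuse


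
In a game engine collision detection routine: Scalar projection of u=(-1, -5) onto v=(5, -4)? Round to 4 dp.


u.v = 15, |v| = sqrt(41) = 6.4031
Scalar projection = u.v / |v| = 15 / sqrt(41) = 2.3426

2.3426


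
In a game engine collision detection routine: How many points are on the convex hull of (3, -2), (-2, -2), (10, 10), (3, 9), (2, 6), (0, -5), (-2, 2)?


Convex hull vertices (CCW): (-2, -2), (0, -5), (3, -2), (10, 10), (3, 9), (-2, 2)
Count = 6

6


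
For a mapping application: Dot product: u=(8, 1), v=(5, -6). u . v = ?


u . v = u_x*v_x + u_y*v_y = 8*5 + 1*(-6)
= 40 + (-6) = 34

34


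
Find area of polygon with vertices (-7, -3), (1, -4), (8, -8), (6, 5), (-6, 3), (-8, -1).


Shoelace sum: ((-7)*(-4) - 1*(-3)) + (1*(-8) - 8*(-4)) + (8*5 - 6*(-8)) + (6*3 - (-6)*5) + ((-6)*(-1) - (-8)*3) + ((-8)*(-3) - (-7)*(-1))
= 238
Area = |238|/2 = 119

119


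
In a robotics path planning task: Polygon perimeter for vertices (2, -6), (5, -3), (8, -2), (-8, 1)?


Sides: (2, -6)->(5, -3): sqrt(18) = 4.242641, (5, -3)->(8, -2): sqrt(10) = 3.162278, (8, -2)->(-8, 1): sqrt(265) = 16.278821, (-8, 1)->(2, -6): sqrt(149) = 12.206556
Sum = 35.890296
Perimeter = 35.8903

35.8903


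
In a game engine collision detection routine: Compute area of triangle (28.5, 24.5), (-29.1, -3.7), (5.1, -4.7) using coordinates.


Area = |x_A(y_B-y_C) + x_B(y_C-y_A) + x_C(y_A-y_B)|/2
= |28.5 + 849.72 + 143.82|/2
= 1022.04/2 = 511.02

511.02


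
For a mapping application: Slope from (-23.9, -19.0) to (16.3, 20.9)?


slope = (y2-y1)/(x2-x1) = (20.9-(-19))/(16.3-(-23.9)) = 39.9/40.2 = 0.9925

0.9925


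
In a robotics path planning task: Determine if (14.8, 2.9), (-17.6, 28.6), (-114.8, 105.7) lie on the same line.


Cross product: ((-17.6)-14.8)*(105.7-2.9) - (28.6-2.9)*((-114.8)-14.8)
= 0

Yes, collinear


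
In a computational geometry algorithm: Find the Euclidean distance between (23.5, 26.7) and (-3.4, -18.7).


dx=-26.9, dy=-45.4
d^2 = (-26.9)^2 + (-45.4)^2 = 2784.77
d = sqrt(2784.77) = 52.7709

52.7709


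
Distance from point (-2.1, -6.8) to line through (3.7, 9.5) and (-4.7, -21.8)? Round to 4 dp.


|cross product| = 44.62
|line direction| = sqrt(1050.25) = 32.4076
Distance = 44.62/sqrt(1050.25) = 1.3768

1.3768


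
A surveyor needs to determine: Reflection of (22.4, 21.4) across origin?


Reflection over origin: (x,y) -> (-x,-y)
(22.4, 21.4) -> (-22.4, -21.4)

(-22.4, -21.4)


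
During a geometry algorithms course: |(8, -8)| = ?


|u| = sqrt(8^2 + (-8)^2) = sqrt(128) = 11.3137

11.3137


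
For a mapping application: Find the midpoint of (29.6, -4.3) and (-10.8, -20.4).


M = ((29.6+(-10.8))/2, ((-4.3)+(-20.4))/2)
= (9.4, -12.35)

(9.4, -12.35)


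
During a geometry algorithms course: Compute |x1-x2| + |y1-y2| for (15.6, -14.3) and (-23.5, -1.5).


|15.6-(-23.5)| + |(-14.3)-(-1.5)| = 39.1 + 12.8 = 51.9

51.9


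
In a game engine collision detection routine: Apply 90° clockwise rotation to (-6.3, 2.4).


90° CW: (x,y) -> (y, -x)
(-6.3,2.4) -> (2.4, 6.3)

(2.4, 6.3)


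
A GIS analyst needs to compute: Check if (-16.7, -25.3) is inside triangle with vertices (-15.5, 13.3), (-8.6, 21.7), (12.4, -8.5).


Cross products: AB x AP = -256.26, BC x BP = -1231.62, CA x CP = 1103.1
All same sign? no

No, outside


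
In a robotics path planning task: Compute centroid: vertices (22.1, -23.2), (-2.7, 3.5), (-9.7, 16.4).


Centroid = ((x_A+x_B+x_C)/3, (y_A+y_B+y_C)/3)
= ((22.1+(-2.7)+(-9.7))/3, ((-23.2)+3.5+16.4)/3)
= (3.2333, -1.1)

(3.2333, -1.1)


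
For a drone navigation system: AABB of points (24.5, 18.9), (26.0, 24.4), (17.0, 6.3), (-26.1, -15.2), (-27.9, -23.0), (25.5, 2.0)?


x range: [-27.9, 26]
y range: [-23, 24.4]
Bounding box: (-27.9,-23) to (26,24.4)

(-27.9,-23) to (26,24.4)


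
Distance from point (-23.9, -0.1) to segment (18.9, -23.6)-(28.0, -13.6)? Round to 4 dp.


Project P onto AB: t = 0 (clamped to [0,1])
Closest point on segment: (18.9, -23.6)
Distance: 48.8271

48.8271
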